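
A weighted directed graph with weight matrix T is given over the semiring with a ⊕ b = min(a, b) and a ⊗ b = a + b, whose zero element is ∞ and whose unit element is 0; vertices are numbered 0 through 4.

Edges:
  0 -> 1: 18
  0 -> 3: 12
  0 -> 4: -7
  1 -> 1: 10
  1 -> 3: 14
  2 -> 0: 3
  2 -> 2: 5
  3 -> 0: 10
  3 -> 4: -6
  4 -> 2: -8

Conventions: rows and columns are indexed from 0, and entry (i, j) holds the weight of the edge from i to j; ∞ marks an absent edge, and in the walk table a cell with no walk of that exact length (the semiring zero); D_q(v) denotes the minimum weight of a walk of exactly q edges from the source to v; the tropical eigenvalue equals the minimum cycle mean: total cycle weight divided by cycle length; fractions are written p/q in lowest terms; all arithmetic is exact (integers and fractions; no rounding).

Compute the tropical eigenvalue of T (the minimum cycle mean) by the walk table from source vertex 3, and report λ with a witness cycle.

q=0: [∞, ∞, ∞, 0, ∞]
q=1: [10, ∞, ∞, ∞, -6]
q=2: [∞, 28, -14, 22, 3]
q=3: [-11, 38, -9, 42, 16]
q=4: [-6, 7, -4, 1, -18]
q=5: [-1, 12, -26, 6, -13]
Optimal cycle mean attained by: cycle 0->4->2->0, total (-7) + (-8) + 3, length 3.
Answer: λ = -4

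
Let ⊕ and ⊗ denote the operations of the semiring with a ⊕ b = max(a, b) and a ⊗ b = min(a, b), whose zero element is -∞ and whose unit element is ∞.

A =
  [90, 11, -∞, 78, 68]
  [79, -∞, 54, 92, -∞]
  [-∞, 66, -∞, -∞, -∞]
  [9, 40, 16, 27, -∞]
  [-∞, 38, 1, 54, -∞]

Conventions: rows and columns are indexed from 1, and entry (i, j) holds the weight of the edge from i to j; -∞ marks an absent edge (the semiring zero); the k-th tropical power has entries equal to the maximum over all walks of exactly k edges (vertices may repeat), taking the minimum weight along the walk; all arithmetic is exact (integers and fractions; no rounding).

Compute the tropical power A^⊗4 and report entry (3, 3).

A^⊗2:
  [90, 40, 16, 78, 68]
  [79, 54, 16, 78, 68]
  [66, -∞, 54, 66, -∞]
  [40, 27, 40, 40, 9]
  [38, 40, 38, 38, -∞]
A^⊗3:
  [90, 40, 40, 78, 68]
  [79, 40, 54, 78, 68]
  [66, 54, 16, 66, 66]
  [40, 40, 27, 40, 40]
  [40, 38, 40, 40, 38]
A^⊗4:
  [90, 40, 40, 78, 68]
  [79, 54, 40, 78, 68]
  [66, 40, 54, 66, 66]
  [40, 40, 40, 40, 40]
  [40, 40, 38, 40, 40]
Key observation: the optimum is the walk 3->2->3->2->3, with weight 66 min 54 min 66 min 54 = 54.
Optimal value attained by: walk 3->2->3->2->3.
Answer: (A^⊗4)[3][3] = 54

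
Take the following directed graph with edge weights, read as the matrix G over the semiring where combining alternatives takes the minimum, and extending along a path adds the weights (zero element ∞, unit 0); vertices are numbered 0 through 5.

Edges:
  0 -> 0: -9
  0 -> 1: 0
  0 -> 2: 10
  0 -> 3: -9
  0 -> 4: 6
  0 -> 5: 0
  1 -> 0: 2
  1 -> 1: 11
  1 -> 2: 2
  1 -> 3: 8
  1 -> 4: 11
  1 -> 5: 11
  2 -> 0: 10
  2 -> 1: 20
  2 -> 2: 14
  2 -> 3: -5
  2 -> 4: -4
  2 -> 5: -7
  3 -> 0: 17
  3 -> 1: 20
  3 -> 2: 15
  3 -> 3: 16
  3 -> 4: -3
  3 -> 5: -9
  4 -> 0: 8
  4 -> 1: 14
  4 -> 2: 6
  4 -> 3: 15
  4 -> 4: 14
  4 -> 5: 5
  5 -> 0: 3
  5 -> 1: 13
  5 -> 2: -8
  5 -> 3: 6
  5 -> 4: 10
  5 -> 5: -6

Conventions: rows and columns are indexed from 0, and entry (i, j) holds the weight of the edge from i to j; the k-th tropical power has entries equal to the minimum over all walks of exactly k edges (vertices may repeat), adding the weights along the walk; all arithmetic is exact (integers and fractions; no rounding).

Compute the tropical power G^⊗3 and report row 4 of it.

G^⊗2:
  [-18, -9, -8, -18, -12, -18]
  [-7, 2, 3, -7, -2, -5]
  [-4, 6, -15, -1, -8, -14]
  [-6, 4, -17, -3, 1, -15]
  [-1, 8, -3, -1, 2, -1]
  [-6, 3, -14, -13, -12, -15]
G^⊗3:
  [-27, -18, -26, -27, -21, -27]
  [-16, -7, -13, -16, -10, -16]
  [-13, -4, -22, -20, -19, -22]
  [-15, -6, -23, -22, -21, -24]
  [-10, -1, -9, -10, -7, -10]
  [-15, -6, -23, -19, -18, -22]
Answer: row 4 of G^⊗3 = [-10, -1, -9, -10, -7, -10]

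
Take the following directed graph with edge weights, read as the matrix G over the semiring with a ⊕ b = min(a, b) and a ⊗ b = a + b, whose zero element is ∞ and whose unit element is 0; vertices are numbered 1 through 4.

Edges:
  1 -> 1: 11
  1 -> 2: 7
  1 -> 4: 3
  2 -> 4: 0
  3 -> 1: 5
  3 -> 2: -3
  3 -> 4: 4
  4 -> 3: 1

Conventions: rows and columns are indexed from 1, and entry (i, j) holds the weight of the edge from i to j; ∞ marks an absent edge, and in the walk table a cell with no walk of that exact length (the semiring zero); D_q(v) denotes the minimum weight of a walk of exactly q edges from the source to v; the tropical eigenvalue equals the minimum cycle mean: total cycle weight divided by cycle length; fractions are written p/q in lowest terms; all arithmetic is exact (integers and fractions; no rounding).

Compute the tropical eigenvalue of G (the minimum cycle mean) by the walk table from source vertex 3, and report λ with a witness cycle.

q=0: [∞, ∞, 0, ∞]
q=1: [5, -3, ∞, 4]
q=2: [16, 12, 5, -3]
q=3: [10, 2, -2, 9]
q=4: [3, -5, 10, 2]
Optimal cycle mean attained by: cycle 2->4->3->2, total 0 + 1 + (-3), length 3.
Answer: λ = -2/3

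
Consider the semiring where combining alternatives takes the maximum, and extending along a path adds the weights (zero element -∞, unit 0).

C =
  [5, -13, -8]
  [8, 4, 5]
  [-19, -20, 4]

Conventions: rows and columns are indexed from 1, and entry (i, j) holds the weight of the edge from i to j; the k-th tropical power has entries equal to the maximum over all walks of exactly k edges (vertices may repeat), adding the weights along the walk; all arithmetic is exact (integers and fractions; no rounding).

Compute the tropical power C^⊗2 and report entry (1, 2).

C^⊗2:
  [10, -8, -3]
  [13, 8, 9]
  [-12, -16, 8]
Key observation: the optimum is the walk 1->1->2, with weight 5 + (-13) = -8.
Optimal value attained by: walk 1->1->2.
Answer: (C^⊗2)[1][2] = -8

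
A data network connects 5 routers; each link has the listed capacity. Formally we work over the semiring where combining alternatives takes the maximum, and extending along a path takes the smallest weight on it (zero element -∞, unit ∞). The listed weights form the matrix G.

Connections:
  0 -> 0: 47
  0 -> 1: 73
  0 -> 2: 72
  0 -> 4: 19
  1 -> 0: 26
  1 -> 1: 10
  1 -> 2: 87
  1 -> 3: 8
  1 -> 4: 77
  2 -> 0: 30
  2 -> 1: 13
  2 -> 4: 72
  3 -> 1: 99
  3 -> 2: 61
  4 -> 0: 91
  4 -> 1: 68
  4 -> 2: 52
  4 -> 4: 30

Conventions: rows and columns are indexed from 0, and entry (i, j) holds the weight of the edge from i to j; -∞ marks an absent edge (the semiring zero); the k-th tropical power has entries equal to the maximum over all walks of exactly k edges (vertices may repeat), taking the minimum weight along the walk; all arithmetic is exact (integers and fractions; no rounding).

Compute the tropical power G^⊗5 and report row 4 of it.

G^⊗2:
  [47, 47, 73, 8, 73]
  [77, 68, 52, 8, 72]
  [72, 68, 52, 8, 30]
  [30, 13, 87, 8, 77]
  [47, 73, 72, 8, 68]
G^⊗3:
  [73, 68, 52, 8, 72]
  [72, 73, 72, 8, 68]
  [47, 72, 72, 8, 68]
  [77, 68, 52, 8, 72]
  [68, 68, 73, 8, 73]
G^⊗4:
  [72, 73, 72, 8, 68]
  [68, 72, 73, 8, 73]
  [68, 68, 72, 8, 72]
  [72, 73, 72, 8, 68]
  [73, 68, 68, 8, 72]
G^⊗5:
  [68, 72, 73, 8, 73]
  [73, 68, 72, 8, 72]
  [72, 68, 68, 8, 72]
  [68, 72, 73, 8, 73]
  [72, 73, 72, 8, 68]
Answer: row 4 of G^⊗5 = [72, 73, 72, 8, 68]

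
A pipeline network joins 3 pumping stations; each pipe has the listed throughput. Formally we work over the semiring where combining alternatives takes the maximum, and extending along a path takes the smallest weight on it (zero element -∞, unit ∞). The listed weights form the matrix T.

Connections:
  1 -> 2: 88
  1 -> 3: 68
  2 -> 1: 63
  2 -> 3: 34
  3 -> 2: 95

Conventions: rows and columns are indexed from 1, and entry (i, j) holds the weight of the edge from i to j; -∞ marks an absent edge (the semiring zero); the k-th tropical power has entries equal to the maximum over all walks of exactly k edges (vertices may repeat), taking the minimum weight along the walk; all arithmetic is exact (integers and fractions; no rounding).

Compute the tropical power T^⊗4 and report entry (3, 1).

T^⊗2:
  [63, 68, 34]
  [-∞, 63, 63]
  [63, -∞, 34]
T^⊗3:
  [63, 63, 63]
  [63, 63, 34]
  [-∞, 63, 63]
T^⊗4:
  [63, 63, 63]
  [63, 63, 63]
  [63, 63, 34]
Key observation: the optimum is the walk 3->2->1->2->1, with weight 95 min 63 min 88 min 63 = 63.
Optimal value attained by: walk 3->2->1->2->1.
Answer: (T^⊗4)[3][1] = 63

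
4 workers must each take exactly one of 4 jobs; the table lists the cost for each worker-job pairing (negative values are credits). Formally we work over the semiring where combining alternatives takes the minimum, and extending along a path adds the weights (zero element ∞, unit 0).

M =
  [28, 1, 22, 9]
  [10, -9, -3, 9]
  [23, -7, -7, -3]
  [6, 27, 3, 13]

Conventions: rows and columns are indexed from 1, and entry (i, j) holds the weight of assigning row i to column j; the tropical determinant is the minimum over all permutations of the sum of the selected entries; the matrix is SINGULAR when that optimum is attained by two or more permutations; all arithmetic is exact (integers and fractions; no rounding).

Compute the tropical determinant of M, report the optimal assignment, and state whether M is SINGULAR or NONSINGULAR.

σ = (1, 2, 3, 4): 28 + (-9) + (-7) + 13 = 25
σ = (1, 2, 4, 3): 28 + (-9) + (-3) + 3 = 19
σ = (1, 3, 2, 4): 28 + (-3) + (-7) + 13 = 31
σ = (1, 3, 4, 2): 28 + (-3) + (-3) + 27 = 49
σ = (1, 4, 2, 3): 28 + 9 + (-7) + 3 = 33
σ = (1, 4, 3, 2): 28 + 9 + (-7) + 27 = 57
σ = (2, 1, 3, 4): 1 + 10 + (-7) + 13 = 17
σ = (2, 1, 4, 3): 1 + 10 + (-3) + 3 = 11
σ = (2, 3, 1, 4): 1 + (-3) + 23 + 13 = 34
σ = (2, 3, 4, 1): 1 + (-3) + (-3) + 6 = 1
σ = (2, 4, 1, 3): 1 + 9 + 23 + 3 = 36
σ = (2, 4, 3, 1): 1 + 9 + (-7) + 6 = 9
σ = (3, 1, 2, 4): 22 + 10 + (-7) + 13 = 38
σ = (3, 1, 4, 2): 22 + 10 + (-3) + 27 = 56
σ = (3, 2, 1, 4): 22 + (-9) + 23 + 13 = 49
σ = (3, 2, 4, 1): 22 + (-9) + (-3) + 6 = 16
σ = (3, 4, 1, 2): 22 + 9 + 23 + 27 = 81
σ = (3, 4, 2, 1): 22 + 9 + (-7) + 6 = 30
σ = (4, 1, 2, 3): 9 + 10 + (-7) + 3 = 15
σ = (4, 1, 3, 2): 9 + 10 + (-7) + 27 = 39
σ = (4, 2, 1, 3): 9 + (-9) + 23 + 3 = 26
σ = (4, 2, 3, 1): 9 + (-9) + (-7) + 6 = -1
σ = (4, 3, 1, 2): 9 + (-3) + 23 + 27 = 56
σ = (4, 3, 2, 1): 9 + (-3) + (-7) + 6 = 5
Optimal value attained by: σ = (4, 2, 3, 1).
Answer: det⊕(M) = -1; verdict: NONSINGULAR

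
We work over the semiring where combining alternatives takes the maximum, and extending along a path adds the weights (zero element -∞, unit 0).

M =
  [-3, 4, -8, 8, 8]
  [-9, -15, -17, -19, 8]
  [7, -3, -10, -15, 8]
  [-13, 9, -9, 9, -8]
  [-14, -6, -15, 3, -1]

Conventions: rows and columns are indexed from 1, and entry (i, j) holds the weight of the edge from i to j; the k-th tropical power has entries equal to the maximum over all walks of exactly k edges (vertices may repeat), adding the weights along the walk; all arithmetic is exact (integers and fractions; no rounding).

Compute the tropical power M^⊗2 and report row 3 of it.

M^⊗2:
  [-1, 17, -1, 17, 12]
  [-6, 2, -7, 11, 7]
  [4, 11, -1, 15, 15]
  [0, 18, 0, 18, 17]
  [-8, 12, -6, 12, 2]
Answer: row 3 of M^⊗2 = [4, 11, -1, 15, 15]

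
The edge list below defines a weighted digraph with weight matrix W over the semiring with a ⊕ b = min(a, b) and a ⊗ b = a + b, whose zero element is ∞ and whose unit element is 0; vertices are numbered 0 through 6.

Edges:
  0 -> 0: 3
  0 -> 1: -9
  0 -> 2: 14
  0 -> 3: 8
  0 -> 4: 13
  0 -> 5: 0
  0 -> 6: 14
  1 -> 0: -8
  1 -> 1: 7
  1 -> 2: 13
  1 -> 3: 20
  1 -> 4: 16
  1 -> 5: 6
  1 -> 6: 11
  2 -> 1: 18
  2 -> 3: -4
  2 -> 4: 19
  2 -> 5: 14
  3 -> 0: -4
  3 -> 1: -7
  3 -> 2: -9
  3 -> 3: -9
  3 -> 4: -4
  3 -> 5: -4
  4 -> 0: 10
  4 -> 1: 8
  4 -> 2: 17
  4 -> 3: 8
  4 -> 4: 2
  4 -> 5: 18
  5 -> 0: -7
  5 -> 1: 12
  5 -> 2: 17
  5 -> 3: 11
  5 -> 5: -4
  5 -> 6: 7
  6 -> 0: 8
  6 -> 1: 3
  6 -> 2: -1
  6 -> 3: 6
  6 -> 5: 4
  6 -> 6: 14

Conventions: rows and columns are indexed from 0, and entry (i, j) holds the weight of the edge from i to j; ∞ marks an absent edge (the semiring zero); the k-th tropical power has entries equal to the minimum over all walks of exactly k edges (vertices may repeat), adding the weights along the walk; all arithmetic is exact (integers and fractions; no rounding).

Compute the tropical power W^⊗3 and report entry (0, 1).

W^⊗2:
  [-17, -6, -1, -1, 4, -4, 2]
  [-5, -17, 6, 0, 5, -8, 6]
  [-8, -11, -13, -13, -8, -8, 21]
  [-15, -16, -18, -18, -13, -13, 3]
  [0, 1, -1, -1, 4, 4, 19]
  [-11, -16, 2, 1, 6, -8, 3]
  [-5, -1, -3, -5, 2, 0, 11]
W^⊗3:
  [-14, -26, -10, -10, -5, -17, -3]
  [-25, -14, -9, -9, -4, -12, -6]
  [-19, -20, -22, -22, -17, -17, -1]
  [-24, -25, -27, -27, -22, -22, -6]
  [-7, -9, -10, -10, -5, -5, 11]
  [-24, -20, -8, -8, -3, -12, -5]
  [-9, -14, -14, -14, -9, -9, 7]
Key observation: the optimum is the walk 0->1->0->1, with weight (-9) + (-8) + (-9) = -26.
Optimal value attained by: walk 0->1->0->1.
Answer: (W^⊗3)[0][1] = -26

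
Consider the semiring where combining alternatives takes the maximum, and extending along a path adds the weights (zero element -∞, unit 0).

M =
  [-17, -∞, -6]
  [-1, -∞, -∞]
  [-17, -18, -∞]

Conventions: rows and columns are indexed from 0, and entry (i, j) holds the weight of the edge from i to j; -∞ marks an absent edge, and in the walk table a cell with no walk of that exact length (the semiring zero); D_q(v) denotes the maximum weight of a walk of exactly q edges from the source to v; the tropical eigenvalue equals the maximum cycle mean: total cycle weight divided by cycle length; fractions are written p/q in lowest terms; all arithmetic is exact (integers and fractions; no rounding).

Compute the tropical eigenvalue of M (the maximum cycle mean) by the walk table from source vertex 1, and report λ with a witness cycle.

q=0: [-∞, 0, -∞]
q=1: [-1, -∞, -∞]
q=2: [-18, -∞, -7]
q=3: [-24, -25, -24]
Optimal cycle mean attained by: cycle 0->2->1->0, total (-6) + (-18) + (-1), length 3.
Answer: λ = -25/3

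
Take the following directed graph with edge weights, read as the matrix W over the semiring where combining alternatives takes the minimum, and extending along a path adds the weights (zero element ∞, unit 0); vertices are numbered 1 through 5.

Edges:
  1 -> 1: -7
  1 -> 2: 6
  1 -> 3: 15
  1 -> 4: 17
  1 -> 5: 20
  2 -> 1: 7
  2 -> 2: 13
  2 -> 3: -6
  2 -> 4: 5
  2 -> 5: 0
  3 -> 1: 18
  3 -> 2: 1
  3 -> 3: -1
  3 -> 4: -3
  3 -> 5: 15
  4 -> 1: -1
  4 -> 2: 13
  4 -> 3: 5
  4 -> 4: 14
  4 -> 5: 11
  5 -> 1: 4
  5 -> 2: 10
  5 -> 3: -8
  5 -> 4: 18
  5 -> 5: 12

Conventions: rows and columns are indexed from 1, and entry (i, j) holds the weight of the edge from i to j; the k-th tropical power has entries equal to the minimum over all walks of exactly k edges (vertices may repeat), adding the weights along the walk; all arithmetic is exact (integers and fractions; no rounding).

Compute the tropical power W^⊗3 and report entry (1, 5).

W^⊗2:
  [-14, -1, 0, 10, 6]
  [0, -5, -8, -9, 9]
  [-4, 0, -5, -4, 1]
  [-8, 5, 3, 2, 13]
  [-3, -7, -9, -11, 7]
W^⊗3:
  [-21, -8, -7, -3, -1]
  [-10, -7, -11, -11, -5]
  [-11, -4, -7, -8, 0]
  [-15, -2, -1, 0, 5]
  [-12, -8, -13, -12, -7]
Key observation: the optimum is the walk 1->1->2->5, with weight (-7) + 6 + 0 = -1.
Optimal value attained by: walk 1->1->2->5.
Answer: (W^⊗3)[1][5] = -1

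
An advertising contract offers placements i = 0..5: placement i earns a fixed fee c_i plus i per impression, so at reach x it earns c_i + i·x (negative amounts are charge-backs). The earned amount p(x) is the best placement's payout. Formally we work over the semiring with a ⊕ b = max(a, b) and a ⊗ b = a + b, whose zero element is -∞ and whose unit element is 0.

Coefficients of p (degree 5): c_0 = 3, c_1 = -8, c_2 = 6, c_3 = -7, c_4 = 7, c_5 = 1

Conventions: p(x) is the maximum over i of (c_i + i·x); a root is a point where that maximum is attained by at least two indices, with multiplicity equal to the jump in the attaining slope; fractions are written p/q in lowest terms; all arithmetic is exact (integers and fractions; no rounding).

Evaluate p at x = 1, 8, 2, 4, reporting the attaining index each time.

p(1) = max(3+0·1=3, -8+1·1=-7, 6+2·1=8, -7+3·1=-4, 7+4·1=11, 1+5·1=6) = 11 (attained by i=4)
p(8) = max(3+0·8=3, -8+1·8=0, 6+2·8=22, -7+3·8=17, 7+4·8=39, 1+5·8=41) = 41 (attained by i=5)
p(2) = max(3+0·2=3, -8+1·2=-6, 6+2·2=10, -7+3·2=-1, 7+4·2=15, 1+5·2=11) = 15 (attained by i=4)
p(4) = max(3+0·4=3, -8+1·4=-4, 6+2·4=14, -7+3·4=5, 7+4·4=23, 1+5·4=21) = 23 (attained by i=4)
Answer: p(1) = 11; p(8) = 41; p(2) = 15; p(4) = 23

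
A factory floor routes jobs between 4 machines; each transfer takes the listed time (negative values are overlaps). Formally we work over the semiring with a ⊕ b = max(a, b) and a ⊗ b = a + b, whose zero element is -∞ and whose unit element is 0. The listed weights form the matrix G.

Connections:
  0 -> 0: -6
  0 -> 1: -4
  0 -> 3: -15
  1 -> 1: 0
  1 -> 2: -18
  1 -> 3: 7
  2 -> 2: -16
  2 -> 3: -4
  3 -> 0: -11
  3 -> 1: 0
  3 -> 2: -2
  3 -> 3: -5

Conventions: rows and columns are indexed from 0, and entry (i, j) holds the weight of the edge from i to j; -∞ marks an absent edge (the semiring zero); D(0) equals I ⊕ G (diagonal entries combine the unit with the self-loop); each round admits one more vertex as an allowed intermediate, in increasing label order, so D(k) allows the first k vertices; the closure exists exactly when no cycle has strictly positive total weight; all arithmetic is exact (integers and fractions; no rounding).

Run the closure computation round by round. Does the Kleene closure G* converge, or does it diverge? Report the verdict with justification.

D(0):
  [0, -4, -∞, -15]
  [-∞, 0, -18, 7]
  [-∞, -∞, 0, -4]
  [-11, 0, -2, 0]
D(1):
  [0, -4, -∞, -15]
  [-∞, 0, -18, 7]
  [-∞, -∞, 0, -4]
  [-11, 0, -2, 0]
Detection: at round 2, diagonal entry (3, 3) turns strictly positive.
Key observation: the cycle 3->1->3 has total weight 0 + 7, which is strictly positive.
Answer: DIVERGES — positive cycle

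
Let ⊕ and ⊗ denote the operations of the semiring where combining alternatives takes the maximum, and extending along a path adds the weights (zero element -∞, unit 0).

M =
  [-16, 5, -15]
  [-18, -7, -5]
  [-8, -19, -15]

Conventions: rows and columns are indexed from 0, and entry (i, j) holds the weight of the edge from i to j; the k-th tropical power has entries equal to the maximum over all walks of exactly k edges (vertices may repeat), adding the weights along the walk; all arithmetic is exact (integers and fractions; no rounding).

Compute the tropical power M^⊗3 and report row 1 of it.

M^⊗2:
  [-13, -2, 0]
  [-13, -13, -12]
  [-23, -3, -23]
M^⊗3:
  [-8, -8, -7]
  [-20, -8, -18]
  [-21, -10, -8]
Answer: row 1 of M^⊗3 = [-20, -8, -18]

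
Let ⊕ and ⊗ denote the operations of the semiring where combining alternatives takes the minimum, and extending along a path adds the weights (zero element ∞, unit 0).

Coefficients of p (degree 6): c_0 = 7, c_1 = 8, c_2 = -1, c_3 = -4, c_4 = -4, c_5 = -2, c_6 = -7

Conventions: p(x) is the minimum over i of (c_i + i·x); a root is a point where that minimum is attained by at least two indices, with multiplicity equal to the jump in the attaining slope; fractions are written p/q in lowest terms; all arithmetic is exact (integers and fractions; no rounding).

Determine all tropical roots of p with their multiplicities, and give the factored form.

hull edge (i=0, c=7) to (i=2, c=-1): slope -4, span 2
hull edge (i=2, c=-1) to (i=3, c=-4): slope -3, span 1
hull edge (i=3, c=-4) to (i=6, c=-7): slope -1, span 3
Factored form: p(x) = -7 ⊗ (x ⊕ 1) ⊗ (x ⊕ 1) ⊗ (x ⊕ 1) ⊗ (x ⊕ 3) ⊗ (x ⊕ 4) ⊗ (x ⊕ 4)
Answer: roots = 1 (mult 3), 3 (mult 1), 4 (mult 2)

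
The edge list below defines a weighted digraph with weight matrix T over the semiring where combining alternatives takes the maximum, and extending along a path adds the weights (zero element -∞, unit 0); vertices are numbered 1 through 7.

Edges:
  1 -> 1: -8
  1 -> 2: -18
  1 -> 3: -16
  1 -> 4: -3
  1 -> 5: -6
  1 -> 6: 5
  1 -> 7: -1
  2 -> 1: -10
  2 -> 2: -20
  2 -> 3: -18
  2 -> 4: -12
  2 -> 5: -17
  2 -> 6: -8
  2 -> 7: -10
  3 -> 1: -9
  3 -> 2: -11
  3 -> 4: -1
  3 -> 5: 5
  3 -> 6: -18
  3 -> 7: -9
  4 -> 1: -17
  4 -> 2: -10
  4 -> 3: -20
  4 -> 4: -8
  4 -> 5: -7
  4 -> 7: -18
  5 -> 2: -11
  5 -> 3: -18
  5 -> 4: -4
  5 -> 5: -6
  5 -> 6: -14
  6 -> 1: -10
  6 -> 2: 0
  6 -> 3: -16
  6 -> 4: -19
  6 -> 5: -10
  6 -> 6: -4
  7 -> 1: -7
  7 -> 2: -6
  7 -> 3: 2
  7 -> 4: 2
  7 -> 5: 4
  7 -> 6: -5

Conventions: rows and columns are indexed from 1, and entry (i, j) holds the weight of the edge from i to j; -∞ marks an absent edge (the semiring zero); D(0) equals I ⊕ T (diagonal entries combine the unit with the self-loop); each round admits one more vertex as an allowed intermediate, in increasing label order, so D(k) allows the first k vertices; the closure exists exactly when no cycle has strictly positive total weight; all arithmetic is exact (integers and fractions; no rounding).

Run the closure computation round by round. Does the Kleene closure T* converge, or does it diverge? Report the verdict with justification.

D(0):
  [0, -18, -16, -3, -6, 5, -1]
  [-10, 0, -18, -12, -17, -8, -10]
  [-9, -11, 0, -1, 5, -18, -9]
  [-17, -10, -20, 0, -7, -∞, -18]
  [-∞, -11, -18, -4, 0, -14, -∞]
  [-10, 0, -16, -19, -10, 0, -∞]
  [-7, -6, 2, 2, 4, -5, 0]
D(1):
  [0, -18, -16, -3, -6, 5, -1]
  [-10, 0, -18, -12, -16, -5, -10]
  [-9, -11, 0, -1, 5, -4, -9]
  [-17, -10, -20, 0, -7, -12, -18]
  [-∞, -11, -18, -4, 0, -14, -∞]
  [-10, 0, -16, -13, -10, 0, -11]
  [-7, -6, 2, 2, 4, -2, 0]
D(2):
  [0, -18, -16, -3, -6, 5, -1]
  [-10, 0, -18, -12, -16, -5, -10]
  [-9, -11, 0, -1, 5, -4, -9]
  [-17, -10, -20, 0, -7, -12, -18]
  [-21, -11, -18, -4, 0, -14, -21]
  [-10, 0, -16, -12, -10, 0, -10]
  [-7, -6, 2, 2, 4, -2, 0]
D(3):
  [0, -18, -16, -3, -6, 5, -1]
  [-10, 0, -18, -12, -13, -5, -10]
  [-9, -11, 0, -1, 5, -4, -9]
  [-17, -10, -20, 0, -7, -12, -18]
  [-21, -11, -18, -4, 0, -14, -21]
  [-10, 0, -16, -12, -10, 0, -10]
  [-7, -6, 2, 2, 7, -2, 0]
D(4):
  [0, -13, -16, -3, -6, 5, -1]
  [-10, 0, -18, -12, -13, -5, -10]
  [-9, -11, 0, -1, 5, -4, -9]
  [-17, -10, -20, 0, -7, -12, -18]
  [-21, -11, -18, -4, 0, -14, -21]
  [-10, 0, -16, -12, -10, 0, -10]
  [-7, -6, 2, 2, 7, -2, 0]
D(5):
  [0, -13, -16, -3, -6, 5, -1]
  [-10, 0, -18, -12, -13, -5, -10]
  [-9, -6, 0, 1, 5, -4, -9]
  [-17, -10, -20, 0, -7, -12, -18]
  [-21, -11, -18, -4, 0, -14, -21]
  [-10, 0, -16, -12, -10, 0, -10]
  [-7, -4, 2, 3, 7, -2, 0]
D(6):
  [0, 5, -11, -3, -5, 5, -1]
  [-10, 0, -18, -12, -13, -5, -10]
  [-9, -4, 0, 1, 5, -4, -9]
  [-17, -10, -20, 0, -7, -12, -18]
  [-21, -11, -18, -4, 0, -14, -21]
  [-10, 0, -16, -12, -10, 0, -10]
  [-7, -2, 2, 3, 7, -2, 0]
D(7):
  [0, 5, 1, 2, 6, 5, -1]
  [-10, 0, -8, -7, -3, -5, -10]
  [-9, -4, 0, 1, 5, -4, -9]
  [-17, -10, -16, 0, -7, -12, -18]
  [-21, -11, -18, -4, 0, -14, -21]
  [-10, 0, -8, -7, -3, 0, -10]
  [-7, -2, 2, 3, 7, -2, 0]
Key observation: every diagonal entry stays at the unit through all rounds, so no improving cycle exists.
Answer: CONVERGES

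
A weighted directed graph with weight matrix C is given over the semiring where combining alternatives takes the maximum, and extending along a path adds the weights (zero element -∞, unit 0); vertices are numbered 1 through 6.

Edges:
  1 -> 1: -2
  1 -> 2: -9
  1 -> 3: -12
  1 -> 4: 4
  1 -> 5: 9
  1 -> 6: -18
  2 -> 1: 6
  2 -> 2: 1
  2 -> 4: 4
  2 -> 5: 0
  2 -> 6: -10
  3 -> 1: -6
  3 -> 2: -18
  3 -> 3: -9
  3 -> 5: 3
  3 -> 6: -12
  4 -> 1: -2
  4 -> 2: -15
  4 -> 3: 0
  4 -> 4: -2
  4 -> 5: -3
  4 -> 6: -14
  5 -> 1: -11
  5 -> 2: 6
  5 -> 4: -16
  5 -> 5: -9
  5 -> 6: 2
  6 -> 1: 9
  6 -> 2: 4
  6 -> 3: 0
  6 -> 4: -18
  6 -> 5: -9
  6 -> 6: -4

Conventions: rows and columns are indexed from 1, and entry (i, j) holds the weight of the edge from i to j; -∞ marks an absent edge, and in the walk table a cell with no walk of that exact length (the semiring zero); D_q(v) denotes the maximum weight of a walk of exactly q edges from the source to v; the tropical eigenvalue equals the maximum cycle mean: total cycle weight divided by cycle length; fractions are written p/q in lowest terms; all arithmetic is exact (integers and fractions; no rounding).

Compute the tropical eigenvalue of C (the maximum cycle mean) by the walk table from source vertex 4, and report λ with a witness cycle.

q=0: [-∞, -∞, -∞, 0, -∞, -∞]
q=1: [-2, -15, 0, -2, -3, -14]
q=2: [-4, 3, -2, 2, 7, -1]
q=3: [9, 13, 2, 7, 5, 9]
q=4: [19, 14, 9, 17, 18, 7]
q=5: [20, 24, 17, 23, 28, 20]
q=6: [30, 34, 23, 28, 29, 30]
Optimal cycle mean attained by: cycle 1->5->2->1, total 9 + 6 + 6, length 3.
Answer: λ = 7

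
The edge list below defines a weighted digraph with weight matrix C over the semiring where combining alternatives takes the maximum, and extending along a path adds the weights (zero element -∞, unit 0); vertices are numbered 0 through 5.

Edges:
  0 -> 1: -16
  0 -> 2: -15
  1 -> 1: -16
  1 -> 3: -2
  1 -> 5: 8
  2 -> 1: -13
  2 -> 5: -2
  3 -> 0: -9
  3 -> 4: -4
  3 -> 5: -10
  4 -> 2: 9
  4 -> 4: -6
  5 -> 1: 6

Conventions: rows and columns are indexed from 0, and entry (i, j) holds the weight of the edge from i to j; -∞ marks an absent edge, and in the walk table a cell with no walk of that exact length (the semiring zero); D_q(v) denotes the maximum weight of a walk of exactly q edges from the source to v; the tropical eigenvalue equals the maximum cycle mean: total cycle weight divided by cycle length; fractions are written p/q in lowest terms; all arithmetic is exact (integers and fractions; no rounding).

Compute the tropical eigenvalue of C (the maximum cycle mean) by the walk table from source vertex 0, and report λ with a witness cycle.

q=0: [0, -∞, -∞, -∞, -∞, -∞]
q=1: [-∞, -16, -15, -∞, -∞, -∞]
q=2: [-∞, -28, -∞, -18, -∞, -8]
q=3: [-27, -2, -∞, -30, -22, -20]
q=4: [-39, -14, -13, -4, -28, 6]
q=5: [-13, 12, -19, -16, -8, -6]
q=6: [-25, 0, 1, 10, -14, 20]
Optimal cycle mean attained by: cycle 1->5->1, total 8 + 6, length 2.
Answer: λ = 7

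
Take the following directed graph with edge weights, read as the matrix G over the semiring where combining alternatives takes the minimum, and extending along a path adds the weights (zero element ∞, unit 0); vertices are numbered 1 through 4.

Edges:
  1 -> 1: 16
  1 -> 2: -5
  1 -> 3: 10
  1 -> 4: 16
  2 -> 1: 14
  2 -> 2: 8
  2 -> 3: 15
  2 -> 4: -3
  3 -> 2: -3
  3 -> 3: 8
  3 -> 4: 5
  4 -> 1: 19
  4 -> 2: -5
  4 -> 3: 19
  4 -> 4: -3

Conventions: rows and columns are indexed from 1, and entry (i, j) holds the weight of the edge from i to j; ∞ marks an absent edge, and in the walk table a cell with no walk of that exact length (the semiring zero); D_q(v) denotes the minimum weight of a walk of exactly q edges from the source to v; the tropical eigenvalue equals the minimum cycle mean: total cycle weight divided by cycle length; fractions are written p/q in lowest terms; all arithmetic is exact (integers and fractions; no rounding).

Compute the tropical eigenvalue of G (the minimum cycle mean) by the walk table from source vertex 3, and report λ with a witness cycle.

q=0: [∞, ∞, 0, ∞]
q=1: [∞, -3, 8, 5]
q=2: [11, 0, 12, -6]
q=3: [13, -11, 13, -9]
q=4: [3, -14, 4, -14]
Optimal cycle mean attained by: cycle 2->4->2, total (-3) + (-5), length 2.
Answer: λ = -4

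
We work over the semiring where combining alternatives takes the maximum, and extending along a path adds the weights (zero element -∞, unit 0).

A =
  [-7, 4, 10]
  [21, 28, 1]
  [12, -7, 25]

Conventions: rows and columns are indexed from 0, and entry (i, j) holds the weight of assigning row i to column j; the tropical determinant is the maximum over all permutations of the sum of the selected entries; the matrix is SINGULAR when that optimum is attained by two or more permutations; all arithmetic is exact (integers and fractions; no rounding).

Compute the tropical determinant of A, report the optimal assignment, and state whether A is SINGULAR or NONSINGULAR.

σ = (0, 1, 2): (-7) + 28 + 25 = 46
σ = (0, 2, 1): (-7) + 1 + (-7) = -13
σ = (1, 0, 2): 4 + 21 + 25 = 50
σ = (1, 2, 0): 4 + 1 + 12 = 17
σ = (2, 0, 1): 10 + 21 + (-7) = 24
σ = (2, 1, 0): 10 + 28 + 12 = 50
Optimal value attained by: σ = (1, 0, 2).
Answer: det⊕(A) = 50; verdict: SINGULAR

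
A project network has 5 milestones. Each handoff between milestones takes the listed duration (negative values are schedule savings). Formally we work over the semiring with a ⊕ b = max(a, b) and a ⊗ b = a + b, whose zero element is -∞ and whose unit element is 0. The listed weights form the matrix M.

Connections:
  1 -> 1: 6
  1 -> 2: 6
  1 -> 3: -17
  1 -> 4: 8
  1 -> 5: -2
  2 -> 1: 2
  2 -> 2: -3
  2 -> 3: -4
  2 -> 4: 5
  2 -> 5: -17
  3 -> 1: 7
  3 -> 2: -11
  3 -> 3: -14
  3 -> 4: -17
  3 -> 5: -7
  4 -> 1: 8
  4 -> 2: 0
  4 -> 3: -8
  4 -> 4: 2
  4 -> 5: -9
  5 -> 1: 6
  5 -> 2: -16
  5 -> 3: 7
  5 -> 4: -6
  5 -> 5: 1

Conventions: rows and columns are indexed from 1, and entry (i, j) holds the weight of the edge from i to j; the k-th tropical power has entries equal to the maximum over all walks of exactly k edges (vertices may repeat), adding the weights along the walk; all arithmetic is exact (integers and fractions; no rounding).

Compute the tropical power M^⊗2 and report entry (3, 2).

M^⊗2:
  [16, 12, 5, 14, 4]
  [13, 8, -3, 10, 0]
  [13, 13, 0, 15, 5]
  [14, 14, -2, 16, 6]
  [14, 12, 8, 14, 4]
Key observation: the optimum is the walk 3->1->2, with weight 7 + 6 = 13.
Optimal value attained by: walk 3->1->2.
Answer: (M^⊗2)[3][2] = 13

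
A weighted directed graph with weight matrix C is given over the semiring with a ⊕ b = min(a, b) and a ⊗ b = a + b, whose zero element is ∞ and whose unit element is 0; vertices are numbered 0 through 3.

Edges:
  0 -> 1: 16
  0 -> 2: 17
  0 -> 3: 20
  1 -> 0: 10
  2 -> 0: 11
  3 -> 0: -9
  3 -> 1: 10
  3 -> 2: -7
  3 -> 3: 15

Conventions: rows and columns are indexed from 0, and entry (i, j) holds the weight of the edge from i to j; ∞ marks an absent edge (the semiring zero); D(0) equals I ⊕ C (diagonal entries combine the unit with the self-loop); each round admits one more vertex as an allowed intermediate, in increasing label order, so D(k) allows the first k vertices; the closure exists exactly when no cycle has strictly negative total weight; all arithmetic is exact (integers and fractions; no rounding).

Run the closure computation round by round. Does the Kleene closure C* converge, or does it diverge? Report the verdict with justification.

D(0):
  [0, 16, 17, 20]
  [10, 0, ∞, ∞]
  [11, ∞, 0, ∞]
  [-9, 10, -7, 0]
D(1):
  [0, 16, 17, 20]
  [10, 0, 27, 30]
  [11, 27, 0, 31]
  [-9, 7, -7, 0]
D(2):
  [0, 16, 17, 20]
  [10, 0, 27, 30]
  [11, 27, 0, 31]
  [-9, 7, -7, 0]
D(3):
  [0, 16, 17, 20]
  [10, 0, 27, 30]
  [11, 27, 0, 31]
  [-9, 7, -7, 0]
D(4):
  [0, 16, 13, 20]
  [10, 0, 23, 30]
  [11, 27, 0, 31]
  [-9, 7, -7, 0]
Key observation: every diagonal entry stays at the unit through all rounds, so no improving cycle exists.
Answer: CONVERGES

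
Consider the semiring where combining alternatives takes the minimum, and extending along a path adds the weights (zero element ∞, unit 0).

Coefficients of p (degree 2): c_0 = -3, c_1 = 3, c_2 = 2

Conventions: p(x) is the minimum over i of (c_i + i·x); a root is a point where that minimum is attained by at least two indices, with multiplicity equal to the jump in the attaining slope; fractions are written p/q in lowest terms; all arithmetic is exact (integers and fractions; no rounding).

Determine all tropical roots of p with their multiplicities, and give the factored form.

hull edge (i=0, c=-3) to (i=2, c=2): slope 5/2, span 2
Factored form: p(x) = 2 ⊗ (x ⊕ (-5/2)) ⊗ (x ⊕ (-5/2))
Answer: roots = -5/2 (mult 2)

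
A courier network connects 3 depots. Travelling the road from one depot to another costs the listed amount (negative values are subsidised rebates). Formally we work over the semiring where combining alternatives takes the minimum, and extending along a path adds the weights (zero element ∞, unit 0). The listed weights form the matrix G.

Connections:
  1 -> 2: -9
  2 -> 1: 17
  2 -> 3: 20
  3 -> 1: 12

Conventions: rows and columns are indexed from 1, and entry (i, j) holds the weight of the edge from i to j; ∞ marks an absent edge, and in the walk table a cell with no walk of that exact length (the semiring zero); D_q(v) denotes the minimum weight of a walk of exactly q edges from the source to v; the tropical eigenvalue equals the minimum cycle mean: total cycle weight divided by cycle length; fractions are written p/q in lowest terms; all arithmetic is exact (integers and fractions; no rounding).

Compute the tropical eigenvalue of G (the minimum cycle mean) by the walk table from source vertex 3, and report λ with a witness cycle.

q=0: [∞, ∞, 0]
q=1: [12, ∞, ∞]
q=2: [∞, 3, ∞]
q=3: [20, ∞, 23]
Optimal cycle mean attained by: cycle 1->2->1, total (-9) + 17, length 2.
Answer: λ = 4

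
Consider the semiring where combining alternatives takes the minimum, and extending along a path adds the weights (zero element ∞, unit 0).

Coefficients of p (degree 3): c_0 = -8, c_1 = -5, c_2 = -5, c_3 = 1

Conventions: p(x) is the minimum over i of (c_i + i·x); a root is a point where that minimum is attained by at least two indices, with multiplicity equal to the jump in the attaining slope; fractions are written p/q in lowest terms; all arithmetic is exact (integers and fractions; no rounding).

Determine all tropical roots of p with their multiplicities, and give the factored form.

hull edge (i=0, c=-8) to (i=2, c=-5): slope 3/2, span 2
hull edge (i=2, c=-5) to (i=3, c=1): slope 6, span 1
Factored form: p(x) = 1 ⊗ (x ⊕ (-6)) ⊗ (x ⊕ (-3/2)) ⊗ (x ⊕ (-3/2))
Answer: roots = -6 (mult 1), -3/2 (mult 2)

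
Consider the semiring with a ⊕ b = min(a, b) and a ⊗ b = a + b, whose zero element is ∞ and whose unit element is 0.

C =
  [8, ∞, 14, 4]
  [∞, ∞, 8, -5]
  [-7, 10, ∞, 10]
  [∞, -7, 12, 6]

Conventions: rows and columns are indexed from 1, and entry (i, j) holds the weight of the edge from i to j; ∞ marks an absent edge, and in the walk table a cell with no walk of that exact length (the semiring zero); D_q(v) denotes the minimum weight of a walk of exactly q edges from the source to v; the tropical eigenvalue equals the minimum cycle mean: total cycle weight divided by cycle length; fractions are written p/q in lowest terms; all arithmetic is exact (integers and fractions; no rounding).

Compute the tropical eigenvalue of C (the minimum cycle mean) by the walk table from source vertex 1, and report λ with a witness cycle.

q=0: [0, ∞, ∞, ∞]
q=1: [8, ∞, 14, 4]
q=2: [7, -3, 16, 10]
q=3: [9, 3, 5, -8]
q=4: [-2, -15, 4, -2]
Optimal cycle mean attained by: cycle 2->4->2, total (-5) + (-7), length 2.
Answer: λ = -6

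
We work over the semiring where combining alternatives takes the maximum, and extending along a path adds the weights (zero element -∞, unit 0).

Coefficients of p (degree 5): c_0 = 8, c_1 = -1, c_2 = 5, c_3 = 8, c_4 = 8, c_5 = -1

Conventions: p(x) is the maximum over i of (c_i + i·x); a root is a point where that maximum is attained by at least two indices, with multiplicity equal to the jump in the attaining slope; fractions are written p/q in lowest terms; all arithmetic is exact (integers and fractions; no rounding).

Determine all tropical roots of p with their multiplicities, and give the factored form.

hull edge (i=0, c=8) to (i=4, c=8): slope 0, span 4
hull edge (i=4, c=8) to (i=5, c=-1): slope -9, span 1
Factored form: p(x) = -1 ⊗ (x ⊕ 0) ⊗ (x ⊕ 0) ⊗ (x ⊕ 0) ⊗ (x ⊕ 0) ⊗ (x ⊕ 9)
Answer: roots = 0 (mult 4), 9 (mult 1)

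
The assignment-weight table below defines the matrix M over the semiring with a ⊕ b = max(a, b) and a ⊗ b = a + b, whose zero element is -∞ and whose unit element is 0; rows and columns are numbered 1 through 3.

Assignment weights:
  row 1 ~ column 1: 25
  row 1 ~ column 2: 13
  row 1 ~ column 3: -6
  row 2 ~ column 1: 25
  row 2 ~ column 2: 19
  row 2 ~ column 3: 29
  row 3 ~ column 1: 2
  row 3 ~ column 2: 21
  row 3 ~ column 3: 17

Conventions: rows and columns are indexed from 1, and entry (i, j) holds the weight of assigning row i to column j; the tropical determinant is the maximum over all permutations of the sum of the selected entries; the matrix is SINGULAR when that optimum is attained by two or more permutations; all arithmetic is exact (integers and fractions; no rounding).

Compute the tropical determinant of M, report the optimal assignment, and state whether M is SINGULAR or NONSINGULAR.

σ = (1, 2, 3): 25 + 19 + 17 = 61
σ = (1, 3, 2): 25 + 29 + 21 = 75
σ = (2, 1, 3): 13 + 25 + 17 = 55
σ = (2, 3, 1): 13 + 29 + 2 = 44
σ = (3, 1, 2): (-6) + 25 + 21 = 40
σ = (3, 2, 1): (-6) + 19 + 2 = 15
Optimal value attained by: σ = (1, 3, 2).
Answer: det⊕(M) = 75; verdict: NONSINGULAR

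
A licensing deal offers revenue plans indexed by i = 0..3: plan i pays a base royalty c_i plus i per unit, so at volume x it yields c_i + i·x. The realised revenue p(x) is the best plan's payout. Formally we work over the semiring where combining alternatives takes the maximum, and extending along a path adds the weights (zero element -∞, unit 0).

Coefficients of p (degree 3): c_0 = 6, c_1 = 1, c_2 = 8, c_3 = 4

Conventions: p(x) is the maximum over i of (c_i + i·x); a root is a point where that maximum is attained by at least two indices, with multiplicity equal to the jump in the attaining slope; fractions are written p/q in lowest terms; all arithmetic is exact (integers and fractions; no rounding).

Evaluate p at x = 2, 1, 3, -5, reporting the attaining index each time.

p(2) = max(6+0·2=6, 1+1·2=3, 8+2·2=12, 4+3·2=10) = 12 (attained by i=2)
p(1) = max(6+0·1=6, 1+1·1=2, 8+2·1=10, 4+3·1=7) = 10 (attained by i=2)
p(3) = max(6+0·3=6, 1+1·3=4, 8+2·3=14, 4+3·3=13) = 14 (attained by i=2)
p(-5) = max(6+0·(-5)=6, 1+1·(-5)=-4, 8+2·(-5)=-2, 4+3·(-5)=-11) = 6 (attained by i=0)
Answer: p(2) = 12; p(1) = 10; p(3) = 14; p(-5) = 6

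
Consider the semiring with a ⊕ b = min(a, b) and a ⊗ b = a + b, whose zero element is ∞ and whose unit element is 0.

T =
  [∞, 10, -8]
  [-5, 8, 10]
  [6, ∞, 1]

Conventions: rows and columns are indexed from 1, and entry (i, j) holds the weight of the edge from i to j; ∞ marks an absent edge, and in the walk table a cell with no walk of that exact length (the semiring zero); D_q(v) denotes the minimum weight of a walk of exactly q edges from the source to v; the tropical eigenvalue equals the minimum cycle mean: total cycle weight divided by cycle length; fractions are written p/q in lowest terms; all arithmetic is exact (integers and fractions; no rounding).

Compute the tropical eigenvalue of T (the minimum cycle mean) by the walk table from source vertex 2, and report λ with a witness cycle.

q=0: [∞, 0, ∞]
q=1: [-5, 8, 10]
q=2: [3, 5, -13]
q=3: [-7, 13, -12]
Optimal cycle mean attained by: cycle 1->3->1, total (-8) + 6, length 2.
Answer: λ = -1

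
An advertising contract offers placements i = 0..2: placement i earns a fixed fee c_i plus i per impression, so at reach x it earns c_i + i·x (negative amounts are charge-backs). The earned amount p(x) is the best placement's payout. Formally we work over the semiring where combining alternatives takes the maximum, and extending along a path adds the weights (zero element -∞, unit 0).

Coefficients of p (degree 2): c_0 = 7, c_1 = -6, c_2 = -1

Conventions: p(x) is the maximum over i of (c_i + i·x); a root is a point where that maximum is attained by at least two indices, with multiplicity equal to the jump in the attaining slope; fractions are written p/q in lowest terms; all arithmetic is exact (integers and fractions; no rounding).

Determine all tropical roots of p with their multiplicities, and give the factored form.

hull edge (i=0, c=7) to (i=2, c=-1): slope -4, span 2
Factored form: p(x) = -1 ⊗ (x ⊕ 4) ⊗ (x ⊕ 4)
Answer: roots = 4 (mult 2)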